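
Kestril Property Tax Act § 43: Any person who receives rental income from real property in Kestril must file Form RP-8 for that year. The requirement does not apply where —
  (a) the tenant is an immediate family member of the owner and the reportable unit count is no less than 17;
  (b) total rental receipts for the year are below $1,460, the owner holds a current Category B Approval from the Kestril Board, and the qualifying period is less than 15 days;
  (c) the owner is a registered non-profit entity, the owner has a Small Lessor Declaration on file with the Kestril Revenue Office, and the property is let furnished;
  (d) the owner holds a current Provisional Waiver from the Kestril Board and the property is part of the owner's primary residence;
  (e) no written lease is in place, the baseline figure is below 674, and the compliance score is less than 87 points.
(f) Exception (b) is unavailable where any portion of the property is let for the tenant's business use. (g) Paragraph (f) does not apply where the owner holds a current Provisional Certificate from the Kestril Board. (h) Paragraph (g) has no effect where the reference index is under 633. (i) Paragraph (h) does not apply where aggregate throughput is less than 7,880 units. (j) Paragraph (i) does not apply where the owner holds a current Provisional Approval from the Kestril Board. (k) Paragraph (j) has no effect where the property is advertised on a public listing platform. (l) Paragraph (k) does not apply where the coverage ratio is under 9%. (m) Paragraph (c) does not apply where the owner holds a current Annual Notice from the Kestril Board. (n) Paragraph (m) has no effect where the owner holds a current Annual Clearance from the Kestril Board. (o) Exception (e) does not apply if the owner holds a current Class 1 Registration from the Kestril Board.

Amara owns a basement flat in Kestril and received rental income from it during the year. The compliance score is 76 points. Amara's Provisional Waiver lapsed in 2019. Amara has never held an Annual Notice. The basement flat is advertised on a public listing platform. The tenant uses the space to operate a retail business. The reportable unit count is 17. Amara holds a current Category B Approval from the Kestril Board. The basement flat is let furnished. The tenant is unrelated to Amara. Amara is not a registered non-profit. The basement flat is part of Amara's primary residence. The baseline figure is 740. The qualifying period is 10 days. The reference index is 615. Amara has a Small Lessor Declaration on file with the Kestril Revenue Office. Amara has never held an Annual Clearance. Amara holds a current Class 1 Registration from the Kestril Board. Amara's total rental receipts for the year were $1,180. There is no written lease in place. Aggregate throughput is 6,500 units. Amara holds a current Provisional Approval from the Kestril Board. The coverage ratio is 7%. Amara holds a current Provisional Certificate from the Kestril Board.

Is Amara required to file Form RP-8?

Exception (a) requires that the tenant is an immediate family member of the owner; but the tenant is unrelated to the owner, so (a) is unavailable.
Exception (b)'s conditions are all satisfied: total rental receipts for the year are $1,180, below the $1,460 limit; a current Category B Approval is held; the qualifying period is 10 days, less than the 15 days limit. But: (f) is engaged — the space is let for business use. (g) is engaged (a current Provisional Certificate is held), but yields to (h): (h) operates against (g): the reference index is 615, under the 633 limit. (i) operates (aggregate throughput is 6,500 units, less than the 7,880 units limit), but is displaced by (j): (j) operates against (i): a current Provisional Approval is held. (k) would limit (j) — the property is publicly advertised — but (l) sets (k) aside: (l) is engaged — the coverage ratio is 7%, under the 9% limit. Exception (b) does not apply.
Exception (c) does not apply: Amara is not a registered non-profit.
Exception (d) requires that the owner holds a current Provisional Waiver from the Kestril Board; but the Provisional Waiver is not current, so (d) is unavailable.
Exception (e) does not apply: the baseline figure is 740, not below 674.
No exception displaces § 43.

Yes — Amara must file Form RP-8.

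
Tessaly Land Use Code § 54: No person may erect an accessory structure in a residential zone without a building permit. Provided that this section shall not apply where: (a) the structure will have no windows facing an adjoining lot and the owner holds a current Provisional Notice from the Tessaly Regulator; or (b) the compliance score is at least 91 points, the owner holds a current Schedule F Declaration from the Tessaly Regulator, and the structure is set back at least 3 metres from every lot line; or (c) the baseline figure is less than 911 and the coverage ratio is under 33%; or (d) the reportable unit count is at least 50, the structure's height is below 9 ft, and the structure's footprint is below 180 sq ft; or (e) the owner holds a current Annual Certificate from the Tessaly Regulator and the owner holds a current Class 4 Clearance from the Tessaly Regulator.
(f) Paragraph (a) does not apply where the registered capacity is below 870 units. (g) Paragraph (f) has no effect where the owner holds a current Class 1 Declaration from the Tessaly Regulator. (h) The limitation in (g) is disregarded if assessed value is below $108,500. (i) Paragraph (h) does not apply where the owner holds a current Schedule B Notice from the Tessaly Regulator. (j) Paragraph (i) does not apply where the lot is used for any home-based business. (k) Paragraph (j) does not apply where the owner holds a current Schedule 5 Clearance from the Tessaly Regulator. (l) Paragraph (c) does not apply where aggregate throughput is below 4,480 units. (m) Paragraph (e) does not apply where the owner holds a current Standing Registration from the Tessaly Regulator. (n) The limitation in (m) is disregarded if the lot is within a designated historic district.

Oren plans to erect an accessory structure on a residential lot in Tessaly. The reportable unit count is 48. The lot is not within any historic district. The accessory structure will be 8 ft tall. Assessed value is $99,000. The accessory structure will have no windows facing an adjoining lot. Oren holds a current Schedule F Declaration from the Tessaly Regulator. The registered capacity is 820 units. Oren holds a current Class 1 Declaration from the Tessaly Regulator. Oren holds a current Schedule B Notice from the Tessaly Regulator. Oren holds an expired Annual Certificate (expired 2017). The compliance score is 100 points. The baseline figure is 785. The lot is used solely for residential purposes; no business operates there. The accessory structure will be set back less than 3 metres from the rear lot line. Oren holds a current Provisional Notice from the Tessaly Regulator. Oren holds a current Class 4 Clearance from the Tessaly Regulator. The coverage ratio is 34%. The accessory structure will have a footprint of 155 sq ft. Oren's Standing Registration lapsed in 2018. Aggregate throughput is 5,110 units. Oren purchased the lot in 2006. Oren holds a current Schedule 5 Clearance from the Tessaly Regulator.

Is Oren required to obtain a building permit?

No — exception (a) applies; Oren does not need a building permit.

Exception (a): no windows face an adjoining lot; a current Provisional Notice is held — every condition holds. Considering the limiting provisions: (f) would limit (a) — the registered capacity is 820 units, below the 870 units limit — but (g) sets (f) aside: (g) operates against (f): a current Class 1 Declaration is held. (h) would limit (g) — assessed value is $99,000, below the $108,500 limit — but (i) sets (h) aside: (i) is triggered — a current Schedule B Notice is held. (j) is not triggered (the lot is solely residential), so (i) stands. Exception (a) stands.
Exception (b) requires that the structure is set back at least 3 metres from every lot line; but the rear setback is under 3 m, so (b) is unavailable.
Exception (c) does not apply: the coverage ratio is 34%, not under 33%.
Exception (d) fails — the reportable unit count is 48, short of 50.
Exception (e) requires that the owner holds a current Annual Certificate from the Tessaly Regulator; but there is no Annual Certificate in force, so (e) is unavailable.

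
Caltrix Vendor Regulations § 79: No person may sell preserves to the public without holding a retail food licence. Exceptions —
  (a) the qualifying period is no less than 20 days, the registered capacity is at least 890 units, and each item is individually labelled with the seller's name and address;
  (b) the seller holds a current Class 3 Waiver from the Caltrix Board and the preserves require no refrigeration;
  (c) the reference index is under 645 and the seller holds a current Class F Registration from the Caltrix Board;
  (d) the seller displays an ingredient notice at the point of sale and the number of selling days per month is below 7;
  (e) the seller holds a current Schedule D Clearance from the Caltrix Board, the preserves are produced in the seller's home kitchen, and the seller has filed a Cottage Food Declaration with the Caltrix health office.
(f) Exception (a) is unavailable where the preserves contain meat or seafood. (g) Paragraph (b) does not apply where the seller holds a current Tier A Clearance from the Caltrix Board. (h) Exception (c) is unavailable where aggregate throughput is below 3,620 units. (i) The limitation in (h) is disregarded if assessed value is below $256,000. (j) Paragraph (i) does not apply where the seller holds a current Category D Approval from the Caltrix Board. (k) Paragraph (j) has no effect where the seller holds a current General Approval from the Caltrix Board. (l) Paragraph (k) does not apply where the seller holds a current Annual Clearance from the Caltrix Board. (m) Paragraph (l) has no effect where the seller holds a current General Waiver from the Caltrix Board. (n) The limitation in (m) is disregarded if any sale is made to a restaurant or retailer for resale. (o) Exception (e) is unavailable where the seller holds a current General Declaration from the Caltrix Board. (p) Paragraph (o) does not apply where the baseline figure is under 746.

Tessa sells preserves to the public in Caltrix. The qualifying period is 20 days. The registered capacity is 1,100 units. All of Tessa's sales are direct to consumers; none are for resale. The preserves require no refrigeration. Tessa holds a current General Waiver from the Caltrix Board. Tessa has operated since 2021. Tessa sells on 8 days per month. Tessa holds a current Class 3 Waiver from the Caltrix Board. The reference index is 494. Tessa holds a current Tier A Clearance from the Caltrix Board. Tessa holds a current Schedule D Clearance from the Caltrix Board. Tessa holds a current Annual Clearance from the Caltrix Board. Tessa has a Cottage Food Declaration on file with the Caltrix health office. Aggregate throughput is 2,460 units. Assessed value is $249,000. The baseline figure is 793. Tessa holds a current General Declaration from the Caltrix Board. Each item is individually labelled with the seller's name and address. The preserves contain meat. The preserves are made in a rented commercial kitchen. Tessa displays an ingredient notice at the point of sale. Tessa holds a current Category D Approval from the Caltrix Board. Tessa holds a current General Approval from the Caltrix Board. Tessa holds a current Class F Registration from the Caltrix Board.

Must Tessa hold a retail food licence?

Exception (a) is satisfied on its face — the qualifying period is 20 days, meeting the 20 days threshold; the registered capacity is 1,100 units, meeting the 890 units threshold; items are individually labelled. However, paragraph (f) must be considered: (f) is engaged — the preserves contain meat. So (a) is unavailable.
Exception (b)'s conditions are all satisfied: a current Class 3 Waiver is held; the preserves are shelf-stable. However, paragraph (g) must be considered: (g) operates against (b): a current Tier A Clearance is held. Exception (b) does not apply.
Exception (c)'s conditions are all satisfied: the reference index is 494, under the 645 limit; a current Class F Registration is held. Considering the limiting provisions: (h) is triggered (aggregate throughput is 2,460 units, below the 3,620 units limit), but yields to (i): (i) operates against (h): assessed value is $249,000, below the $256,000 limit. (j) is triggered (a current Category D Approval is held), but yields to (k): (k) is triggered — a current General Approval is held. (l) applies (a current Annual Clearance is held), but is displaced by (m): (m) operates against (l): a current General Waiver is held. (n), which would lift (m), does not operate here — no sales are for resale. So (c) applies.
Exception (d) does not apply: the number of selling days per month is 8, not below 7.
Exception (e) does not apply: the preserves are made in a commercial kitchen, not a home kitchen.

No — exception (c) applies; Tessa is not required to hold a retail food licence.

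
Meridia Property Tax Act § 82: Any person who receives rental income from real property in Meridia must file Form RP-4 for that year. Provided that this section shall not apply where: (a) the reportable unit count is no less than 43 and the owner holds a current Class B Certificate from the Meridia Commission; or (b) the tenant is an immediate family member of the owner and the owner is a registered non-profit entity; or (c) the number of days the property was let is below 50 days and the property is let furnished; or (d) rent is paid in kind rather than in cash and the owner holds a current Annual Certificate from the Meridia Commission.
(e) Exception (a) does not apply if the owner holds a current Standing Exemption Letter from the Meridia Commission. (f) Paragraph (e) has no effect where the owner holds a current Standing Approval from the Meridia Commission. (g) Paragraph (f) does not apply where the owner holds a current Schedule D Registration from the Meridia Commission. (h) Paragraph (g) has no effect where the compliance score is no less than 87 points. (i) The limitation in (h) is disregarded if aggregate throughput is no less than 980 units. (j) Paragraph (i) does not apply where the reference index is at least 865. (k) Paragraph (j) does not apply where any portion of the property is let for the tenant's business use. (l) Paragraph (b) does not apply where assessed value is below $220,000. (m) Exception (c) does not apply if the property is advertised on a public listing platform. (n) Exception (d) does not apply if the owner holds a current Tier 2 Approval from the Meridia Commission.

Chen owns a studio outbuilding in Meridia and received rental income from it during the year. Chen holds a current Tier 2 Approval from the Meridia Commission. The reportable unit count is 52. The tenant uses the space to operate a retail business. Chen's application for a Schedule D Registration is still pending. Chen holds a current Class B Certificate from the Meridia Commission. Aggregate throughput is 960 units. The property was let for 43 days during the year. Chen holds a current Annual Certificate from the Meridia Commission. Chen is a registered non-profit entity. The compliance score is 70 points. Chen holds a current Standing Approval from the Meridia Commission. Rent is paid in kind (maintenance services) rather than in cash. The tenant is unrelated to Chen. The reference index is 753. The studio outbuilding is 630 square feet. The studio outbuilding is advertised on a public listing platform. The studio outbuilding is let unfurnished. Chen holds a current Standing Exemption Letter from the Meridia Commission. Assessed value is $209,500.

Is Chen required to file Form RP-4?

No — exception (a) applies; Chen is not required to file Form RP-4.

Exception (a) is satisfied on its face — the reportable unit count is 52, meeting the 43 threshold; a current Class B Certificate is held. Applying paragraphs (e)–(k): (e) would limit (a) — a current Standing Exemption Letter is held — but (f) sets (e) aside: (f) applies — a current Standing Approval is held. (g), which would lift (f), does not operate here — there is no Schedule D Registration in force. Exception (a) stands.
Exception (b) requires that the tenant is an immediate family member of the owner; but the tenant is unrelated to the owner, so (b) is unavailable.
Exception (c) does not apply: the property is let unfurnished.
Exception (d): rent is paid in kind; a current Annual Certificate is held — every condition holds. But applying paragraph (n): (n) is engaged — a current Tier 2 Approval is held. So (d) is unavailable.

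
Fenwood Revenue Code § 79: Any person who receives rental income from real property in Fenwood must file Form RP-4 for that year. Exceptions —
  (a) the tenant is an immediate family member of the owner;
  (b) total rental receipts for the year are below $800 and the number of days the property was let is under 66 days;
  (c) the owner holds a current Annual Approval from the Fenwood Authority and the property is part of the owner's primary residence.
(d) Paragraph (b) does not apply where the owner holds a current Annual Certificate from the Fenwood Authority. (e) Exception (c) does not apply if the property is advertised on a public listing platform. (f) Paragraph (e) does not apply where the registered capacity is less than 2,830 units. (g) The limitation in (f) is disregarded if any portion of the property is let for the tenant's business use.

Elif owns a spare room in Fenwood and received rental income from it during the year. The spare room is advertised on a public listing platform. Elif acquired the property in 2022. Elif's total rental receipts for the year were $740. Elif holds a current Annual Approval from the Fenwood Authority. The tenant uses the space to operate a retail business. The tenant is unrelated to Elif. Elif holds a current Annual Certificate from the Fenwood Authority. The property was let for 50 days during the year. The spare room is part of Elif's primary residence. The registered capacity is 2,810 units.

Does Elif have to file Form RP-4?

Exception (a) does not apply: the tenant is unrelated to the owner.
Exception (b)'s conditions are all satisfied: total rental receipts for the year are $740, below the $800 limit; the number of days the property was let is 50 days, under the 66 days limit. But applying paragraph (d): (d) operates against (b): a current Annual Certificate is held. Exception (b) does not apply.
Exception (c): a current Annual Approval is held; the spare room is part of the primary residence — every condition holds. But applying paragraphs (e)–(g): (e) applies — the property is publicly advertised. (f) would limit (e) — the registered capacity is 2,810 units, less than the 2,830 units limit — but (g) sets (f) aside: (g) operates against (f): the space is let for business use. Exception (c) does not apply.
No exception is made out. Elif falls within the general rule.

Yes — Elif must file Form RP-4.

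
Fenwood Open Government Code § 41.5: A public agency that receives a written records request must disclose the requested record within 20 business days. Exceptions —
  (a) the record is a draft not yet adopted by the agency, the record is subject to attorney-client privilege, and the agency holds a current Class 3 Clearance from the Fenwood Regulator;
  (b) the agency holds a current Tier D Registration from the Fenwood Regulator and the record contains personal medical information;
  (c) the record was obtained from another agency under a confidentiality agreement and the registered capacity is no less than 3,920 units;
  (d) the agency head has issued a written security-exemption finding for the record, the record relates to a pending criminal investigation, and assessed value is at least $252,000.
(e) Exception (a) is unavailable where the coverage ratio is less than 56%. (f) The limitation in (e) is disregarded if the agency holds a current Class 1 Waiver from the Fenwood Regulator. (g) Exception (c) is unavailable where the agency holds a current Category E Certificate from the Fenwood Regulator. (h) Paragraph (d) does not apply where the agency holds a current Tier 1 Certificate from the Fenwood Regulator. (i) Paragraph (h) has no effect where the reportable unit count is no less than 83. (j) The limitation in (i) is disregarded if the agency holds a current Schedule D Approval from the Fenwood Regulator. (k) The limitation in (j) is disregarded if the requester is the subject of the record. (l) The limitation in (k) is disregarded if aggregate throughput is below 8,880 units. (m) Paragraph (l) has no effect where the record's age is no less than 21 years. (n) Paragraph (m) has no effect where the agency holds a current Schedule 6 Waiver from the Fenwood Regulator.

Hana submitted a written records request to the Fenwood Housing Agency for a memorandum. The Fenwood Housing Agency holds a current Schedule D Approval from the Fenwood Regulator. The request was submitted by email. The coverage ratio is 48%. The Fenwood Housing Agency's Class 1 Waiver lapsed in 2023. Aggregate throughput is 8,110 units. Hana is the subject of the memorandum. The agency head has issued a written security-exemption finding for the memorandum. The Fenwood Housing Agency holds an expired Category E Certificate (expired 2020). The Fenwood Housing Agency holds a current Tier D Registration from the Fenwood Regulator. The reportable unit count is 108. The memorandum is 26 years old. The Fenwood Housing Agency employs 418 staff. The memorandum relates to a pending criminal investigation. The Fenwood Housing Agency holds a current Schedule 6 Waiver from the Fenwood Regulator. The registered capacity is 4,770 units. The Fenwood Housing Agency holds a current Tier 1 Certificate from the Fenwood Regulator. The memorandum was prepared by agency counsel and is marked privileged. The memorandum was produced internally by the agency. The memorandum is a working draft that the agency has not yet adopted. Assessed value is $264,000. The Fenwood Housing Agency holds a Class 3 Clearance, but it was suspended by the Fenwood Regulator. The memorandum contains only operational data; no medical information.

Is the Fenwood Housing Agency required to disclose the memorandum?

Yes — the Fenwood Housing Agency must disclose the memorandum.

Exception (a) requires that the agency holds a current Class 3 Clearance from the Fenwood Regulator; but no current Class 3 Clearance is held, so (a) is unavailable.
Exception (b) requires that the record contains personal medical information; but the memorandum contains only operational data, so (b) is unavailable.
Exception (c) requires that the record was obtained from another agency under a confidentiality agreement; but the memorandum was produced internally, so (c) is unavailable.
All of (d)'s requirements are met (a written security-exemption finding has been issued; the memorandum relates to a pending investigation; assessed value is $264,000, meeting the $252,000 threshold). But applying paragraphs (h)–(n): (h) operates — a current Tier 1 Certificate is held. (i) is triggered (the reportable unit count is 108, meeting the 83 threshold), but is itself disapplied by (j): (j) operates against (i): a current Schedule D Approval is held. (k) applies (Hana is the subject of the memorandum), but is set aside by (l): (l) operates against (k): aggregate throughput is 8,110 units, below the 8,880 units limit. (m) would limit (l) — the record's age is 26 years, meeting the 21 years threshold — but (n) sets (m) aside: (n) is engaged — a current Schedule 6 Waiver is held. Exception (d) does not apply.
No exception is made out. the Fenwood Housing Agency falls within the general rule.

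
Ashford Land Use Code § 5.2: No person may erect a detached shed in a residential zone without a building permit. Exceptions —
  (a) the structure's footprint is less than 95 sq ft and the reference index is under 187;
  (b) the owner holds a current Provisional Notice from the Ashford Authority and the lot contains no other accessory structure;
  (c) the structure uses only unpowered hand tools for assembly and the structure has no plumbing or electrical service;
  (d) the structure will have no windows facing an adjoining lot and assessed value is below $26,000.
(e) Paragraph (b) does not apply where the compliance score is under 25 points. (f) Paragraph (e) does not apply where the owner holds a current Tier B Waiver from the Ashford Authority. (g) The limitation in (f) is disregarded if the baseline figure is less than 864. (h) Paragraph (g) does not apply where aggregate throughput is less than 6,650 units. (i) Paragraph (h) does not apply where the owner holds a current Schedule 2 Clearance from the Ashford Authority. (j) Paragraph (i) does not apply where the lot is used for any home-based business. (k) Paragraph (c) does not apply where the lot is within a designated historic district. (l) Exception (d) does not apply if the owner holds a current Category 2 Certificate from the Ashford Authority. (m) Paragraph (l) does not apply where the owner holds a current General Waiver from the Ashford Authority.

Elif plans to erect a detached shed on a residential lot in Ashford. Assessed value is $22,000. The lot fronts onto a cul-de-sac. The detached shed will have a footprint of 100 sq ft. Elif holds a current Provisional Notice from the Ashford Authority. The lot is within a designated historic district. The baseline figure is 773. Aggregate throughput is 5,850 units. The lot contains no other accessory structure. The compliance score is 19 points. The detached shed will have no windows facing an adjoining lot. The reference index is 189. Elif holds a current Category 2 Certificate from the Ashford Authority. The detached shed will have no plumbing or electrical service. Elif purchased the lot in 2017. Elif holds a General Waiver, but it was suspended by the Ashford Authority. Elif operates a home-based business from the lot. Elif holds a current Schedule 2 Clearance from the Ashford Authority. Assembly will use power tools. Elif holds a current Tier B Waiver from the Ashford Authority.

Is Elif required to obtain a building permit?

Exception (a) requires that the structure's footprint is less than 95 sq ft; but the structure's footprint is 100 sq ft, not less than 95 sq ft, so (a) is unavailable.
Exception (b)'s conditions are all satisfied: a current Provisional Notice is held; the lot has no other accessory structure. Applying paragraphs (e)–(j): (e) would limit (b) — the compliance score is 19 points, under the 25 points limit — but (f) sets (e) aside: (f) applies — a current Tier B Waiver is held. (g) would limit (f) — the baseline figure is 773, less than the 864 limit — but (h) sets (g) aside: (h) operates against (g): aggregate throughput is 5,850 units, less than the 6,650 units limit. (i) is triggered (a current Schedule 2 Clearance is held), but is overridden by (j): (j) is triggered — a home-based business operates on the lot. Exception (b) stands.
Exception (c) requires that the structure uses only unpowered hand tools for assembly; but assembly uses power tools, so (c) is unavailable.
Exception (d): no windows face an adjoining lot; assessed value is $22,000, below the $26,000 limit — every condition holds. However, paragraphs (l)–(m) must be considered: (l) operates against (d): a current Category 2 Certificate is held. (m), which would lift (l), is not triggered — no current General Waiver is held. (d) is therefore removed.

No — exception (b) applies; Elif does not need a building permit.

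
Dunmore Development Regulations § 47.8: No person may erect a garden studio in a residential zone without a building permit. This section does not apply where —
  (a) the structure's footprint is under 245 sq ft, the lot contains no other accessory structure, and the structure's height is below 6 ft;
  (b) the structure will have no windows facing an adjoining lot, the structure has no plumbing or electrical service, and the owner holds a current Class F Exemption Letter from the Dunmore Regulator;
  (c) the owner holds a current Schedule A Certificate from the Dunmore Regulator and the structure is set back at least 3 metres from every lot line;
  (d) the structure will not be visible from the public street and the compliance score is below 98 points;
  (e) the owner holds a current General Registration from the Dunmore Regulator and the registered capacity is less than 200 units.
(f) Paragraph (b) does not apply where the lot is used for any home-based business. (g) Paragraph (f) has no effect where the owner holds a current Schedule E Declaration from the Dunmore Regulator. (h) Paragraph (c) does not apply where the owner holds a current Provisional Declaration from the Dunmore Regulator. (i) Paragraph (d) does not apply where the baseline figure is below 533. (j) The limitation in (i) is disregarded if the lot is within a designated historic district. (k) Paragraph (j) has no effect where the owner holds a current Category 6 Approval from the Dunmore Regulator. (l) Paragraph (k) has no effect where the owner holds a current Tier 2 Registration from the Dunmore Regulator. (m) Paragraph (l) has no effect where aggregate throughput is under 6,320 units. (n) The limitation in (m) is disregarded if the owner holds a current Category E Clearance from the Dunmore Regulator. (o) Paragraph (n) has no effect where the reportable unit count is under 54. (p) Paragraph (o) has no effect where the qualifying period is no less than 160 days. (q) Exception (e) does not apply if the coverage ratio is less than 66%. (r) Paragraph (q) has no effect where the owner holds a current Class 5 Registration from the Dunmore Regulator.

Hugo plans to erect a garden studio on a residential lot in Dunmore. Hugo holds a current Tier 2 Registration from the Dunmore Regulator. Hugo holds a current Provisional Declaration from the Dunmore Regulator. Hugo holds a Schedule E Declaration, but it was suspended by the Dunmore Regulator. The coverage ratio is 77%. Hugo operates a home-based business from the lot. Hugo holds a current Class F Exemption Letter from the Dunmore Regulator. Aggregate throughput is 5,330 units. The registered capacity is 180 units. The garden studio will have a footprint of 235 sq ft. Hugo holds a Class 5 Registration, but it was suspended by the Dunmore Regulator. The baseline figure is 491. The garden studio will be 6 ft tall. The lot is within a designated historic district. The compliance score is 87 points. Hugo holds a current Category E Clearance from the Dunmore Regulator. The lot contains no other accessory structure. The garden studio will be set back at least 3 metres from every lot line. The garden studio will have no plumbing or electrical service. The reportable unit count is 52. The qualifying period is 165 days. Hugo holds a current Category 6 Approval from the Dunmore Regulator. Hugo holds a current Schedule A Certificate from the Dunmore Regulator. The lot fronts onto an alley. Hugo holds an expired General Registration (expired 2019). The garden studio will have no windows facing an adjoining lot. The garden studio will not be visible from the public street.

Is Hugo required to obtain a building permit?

No — exception (d) applies; Hugo does not need a building permit.

Exception (a) does not apply: the structure's height is 6 ft, not below 6 ft.
Exception (b) is satisfied on its face — no windows face an adjoining lot; there is no plumbing or electrical service; a current Class F Exemption Letter is held. However, paragraphs (f)–(g) must be considered: (f) operates — a home-based business operates on the lot. (g) is inapplicable (there is no Schedule E Declaration in force), so (f) stands. So (b) is unavailable.
All of (c)'s requirements are met (a current Schedule A Certificate is held; the setback is at least 3 m on every side). But applying paragraph (h): (h) applies — a current Provisional Declaration is held. (c) is therefore removed.
Exception (d): the structure will not be visible from the street; the compliance score is 87 points, below the 98 points limit — every condition holds. Applying paragraphs (i)–(p): (i) would limit (d) — the baseline figure is 491, below the 533 limit — but (j) sets (i) aside: (j) operates against (i): the lot is in a historic district. (k) operates (a current Category 6 Approval is held), but yields to (l): (l) operates — a current Tier 2 Registration is held. (m) would limit (l) — aggregate throughput is 5,330 units, under the 6,320 units limit — but (n) sets (m) aside: (n) applies — a current Category E Clearance is held. (o) would limit (n) — the reportable unit count is 52, under the 54 limit — but (p) sets (o) aside: (p) operates against (o): the qualifying period is 165 days, meeting the 160 days threshold. (d) remains available.
Exception (e) does not apply: the General Registration is not current.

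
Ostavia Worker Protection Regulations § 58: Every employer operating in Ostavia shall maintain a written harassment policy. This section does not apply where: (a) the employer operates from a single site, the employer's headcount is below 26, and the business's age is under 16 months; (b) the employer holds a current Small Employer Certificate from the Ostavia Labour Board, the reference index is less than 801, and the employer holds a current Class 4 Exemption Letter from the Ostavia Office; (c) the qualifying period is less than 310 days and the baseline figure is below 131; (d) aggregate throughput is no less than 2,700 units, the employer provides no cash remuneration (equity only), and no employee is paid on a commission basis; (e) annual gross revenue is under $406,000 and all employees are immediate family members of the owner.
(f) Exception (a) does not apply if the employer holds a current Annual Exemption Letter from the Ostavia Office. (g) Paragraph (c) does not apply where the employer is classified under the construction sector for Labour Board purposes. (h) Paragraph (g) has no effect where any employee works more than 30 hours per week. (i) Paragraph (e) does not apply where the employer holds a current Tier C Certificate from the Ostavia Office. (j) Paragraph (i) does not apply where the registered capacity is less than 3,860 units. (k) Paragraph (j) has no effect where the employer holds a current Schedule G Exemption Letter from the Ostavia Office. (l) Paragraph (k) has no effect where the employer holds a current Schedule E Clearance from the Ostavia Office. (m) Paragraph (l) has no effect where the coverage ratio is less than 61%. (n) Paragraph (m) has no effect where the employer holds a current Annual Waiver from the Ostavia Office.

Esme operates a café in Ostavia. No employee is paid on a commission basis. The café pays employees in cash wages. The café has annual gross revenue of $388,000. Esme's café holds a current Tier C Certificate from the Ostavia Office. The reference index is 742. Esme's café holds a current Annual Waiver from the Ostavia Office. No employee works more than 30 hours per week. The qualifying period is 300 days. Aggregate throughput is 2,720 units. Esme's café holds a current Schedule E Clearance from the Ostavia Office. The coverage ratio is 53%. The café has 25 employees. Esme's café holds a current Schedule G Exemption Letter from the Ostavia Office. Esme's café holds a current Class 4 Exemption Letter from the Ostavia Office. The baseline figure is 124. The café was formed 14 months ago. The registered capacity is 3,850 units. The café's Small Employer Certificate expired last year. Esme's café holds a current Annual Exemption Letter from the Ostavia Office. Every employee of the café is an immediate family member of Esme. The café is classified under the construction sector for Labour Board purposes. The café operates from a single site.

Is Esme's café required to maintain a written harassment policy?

Exception (a)'s conditions are all satisfied: the employer operates from a single site; the employer's headcount is 25, below the 26 limit; the business's age is 14 months, under the 16 months limit. But: (f) operates against (a): a current Annual Exemption Letter is held. (a) is therefore removed.
Exception (b) does not apply: the Small Employer Certificate has expired.
Exception (c): the qualifying period is 300 days, less than the 310 days limit; the baseline figure is 124, below the 131 limit — every condition holds. Turning to paragraphs (g)–(h): (g) is triggered — the café is classified under the construction sector. (h), which would lift (g), is inapplicable — no employee exceeds 30 hours/week. Exception (c) does not apply.
Exception (d) fails — employees are paid cash wages.
Exception (e): annual gross revenue is $388,000, under the $406,000 limit; every employee is an immediate family member — every condition holds. Applying paragraphs (i)–(n): (i) operates (a current Tier C Certificate is held), but is overridden by (j): (j) is triggered — the registered capacity is 3,850 units, less than the 3,860 units limit. (k) applies (a current Schedule G Exemption Letter is held), but is set aside by (l): (l) operates against (k): a current Schedule E Clearance is held. (m) would limit (l) — the coverage ratio is 53%, less than the 61% limit — but (n) sets (m) aside: (n) is engaged — a current Annual Waiver is held. So (e) applies.

No — exception (e) applies; Esme's café is not required to maintain a written harassment policy.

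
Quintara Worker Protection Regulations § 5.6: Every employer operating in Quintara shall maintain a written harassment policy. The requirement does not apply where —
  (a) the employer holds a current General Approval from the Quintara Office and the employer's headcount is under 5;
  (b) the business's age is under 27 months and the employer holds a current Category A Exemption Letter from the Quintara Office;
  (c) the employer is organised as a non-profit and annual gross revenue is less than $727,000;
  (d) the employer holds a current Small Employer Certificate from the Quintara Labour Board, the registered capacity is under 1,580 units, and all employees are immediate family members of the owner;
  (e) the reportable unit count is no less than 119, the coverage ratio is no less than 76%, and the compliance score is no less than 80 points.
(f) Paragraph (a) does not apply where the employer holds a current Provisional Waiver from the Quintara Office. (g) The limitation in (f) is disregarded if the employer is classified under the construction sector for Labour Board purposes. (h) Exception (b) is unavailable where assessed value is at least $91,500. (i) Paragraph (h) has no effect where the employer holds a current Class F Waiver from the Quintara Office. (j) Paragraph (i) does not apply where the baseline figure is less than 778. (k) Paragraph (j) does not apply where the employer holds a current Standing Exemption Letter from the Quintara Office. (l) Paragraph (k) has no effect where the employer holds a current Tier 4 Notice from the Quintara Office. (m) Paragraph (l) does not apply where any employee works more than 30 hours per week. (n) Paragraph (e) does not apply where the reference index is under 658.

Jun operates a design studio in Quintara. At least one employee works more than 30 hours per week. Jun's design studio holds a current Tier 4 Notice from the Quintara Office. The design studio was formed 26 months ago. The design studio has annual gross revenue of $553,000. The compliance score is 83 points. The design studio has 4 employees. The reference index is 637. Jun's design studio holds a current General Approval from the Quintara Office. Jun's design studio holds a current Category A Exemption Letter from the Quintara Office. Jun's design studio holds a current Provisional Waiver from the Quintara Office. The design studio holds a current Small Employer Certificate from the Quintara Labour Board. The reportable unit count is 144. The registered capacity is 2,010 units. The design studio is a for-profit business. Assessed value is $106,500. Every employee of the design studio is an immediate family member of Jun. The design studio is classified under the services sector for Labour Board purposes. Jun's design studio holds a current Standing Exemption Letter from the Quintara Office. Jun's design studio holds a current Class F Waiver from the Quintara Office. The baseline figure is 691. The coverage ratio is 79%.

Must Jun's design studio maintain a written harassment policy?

All of (a)'s requirements are met (a current General Approval is held; the employer's headcount is 4, under the 5 limit). However, paragraphs (f)–(g) must be considered: (f) is triggered — a current Provisional Waiver is held. (g) is not engaged (the design studio is classified under the services sector), so (f) stands. So (a) is unavailable.
Exception (b)'s conditions are all satisfied: the business's age is 26 months, under the 27 months limit; a current Category A Exemption Letter is held. Considering the limiting provisions: (h) would limit (b) — assessed value is $106,500, meeting the $91,500 threshold — but (i) sets (h) aside: (i) is triggered — a current Class F Waiver is held. (j) would limit (i) — the baseline figure is 691, less than the 778 limit — but (k) sets (j) aside: (k) operates against (j): a current Standing Exemption Letter is held. (l) would limit (k) — a current Tier 4 Notice is held — but (m) sets (l) aside: (m) operates against (l): at least one employee exceeds 30 hours/week. So (b) applies.
Exception (c) does not apply: the employer is for-profit.
Exception (d) does not apply: the registered capacity is 2,010 units, not under 1,580 units.
Exception (e): the reportable unit count is 144, meeting the 119 threshold; the coverage ratio is 79%, meeting the 76% threshold; the compliance score is 83 points, meeting the 80 points threshold — every condition holds. However, paragraph (n) must be considered: (n) operates — the reference index is 637, under the 658 limit. (e) is therefore removed.

No — exception (b) applies; Jun's design studio is not required to maintain a written harassment policy.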